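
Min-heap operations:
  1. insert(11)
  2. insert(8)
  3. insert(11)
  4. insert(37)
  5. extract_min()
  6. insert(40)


insert(11) -> [11]
insert(8) -> [8, 11]
insert(11) -> [8, 11, 11]
insert(37) -> [8, 11, 11, 37]
extract_min()->8, [11, 11, 37]
insert(40) -> [11, 11, 37, 40]

Final heap: [11, 11, 37, 40]


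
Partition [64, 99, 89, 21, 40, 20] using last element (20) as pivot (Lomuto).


Pivot: 20
Place pivot at 0: [20, 99, 89, 21, 40, 64]

Partitioned: [20, 99, 89, 21, 40, 64]


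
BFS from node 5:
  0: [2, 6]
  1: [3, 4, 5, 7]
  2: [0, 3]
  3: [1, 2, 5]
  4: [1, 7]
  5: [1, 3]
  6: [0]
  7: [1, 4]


Visit 5, enqueue [1, 3]
Visit 1, enqueue [4, 7]
Visit 3, enqueue [2]
Visit 4, enqueue []
Visit 7, enqueue []
Visit 2, enqueue [0]
Visit 0, enqueue [6]
Visit 6, enqueue []

BFS order: [5, 1, 3, 4, 7, 2, 0, 6]


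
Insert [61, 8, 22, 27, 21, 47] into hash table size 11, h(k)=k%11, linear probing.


Insert 61: h=6 -> slot 6
Insert 8: h=8 -> slot 8
Insert 22: h=0 -> slot 0
Insert 27: h=5 -> slot 5
Insert 21: h=10 -> slot 10
Insert 47: h=3 -> slot 3

Table: [22, None, None, 47, None, 27, 61, None, 8, None, 21]


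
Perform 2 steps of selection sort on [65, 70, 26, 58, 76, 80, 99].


Initial: [65, 70, 26, 58, 76, 80, 99]
Step 1: min=26 at 2
  Swap: [26, 70, 65, 58, 76, 80, 99]
Step 2: min=58 at 3
  Swap: [26, 58, 65, 70, 76, 80, 99]

After 2 steps: [26, 58, 65, 70, 76, 80, 99]


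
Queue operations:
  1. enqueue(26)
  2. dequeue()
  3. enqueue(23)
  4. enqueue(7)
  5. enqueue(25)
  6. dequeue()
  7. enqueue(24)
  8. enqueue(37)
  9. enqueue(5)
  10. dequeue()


enqueue(26) -> [26]
dequeue()->26, []
enqueue(23) -> [23]
enqueue(7) -> [23, 7]
enqueue(25) -> [23, 7, 25]
dequeue()->23, [7, 25]
enqueue(24) -> [7, 25, 24]
enqueue(37) -> [7, 25, 24, 37]
enqueue(5) -> [7, 25, 24, 37, 5]
dequeue()->7, [25, 24, 37, 5]

Final queue: [25, 24, 37, 5]


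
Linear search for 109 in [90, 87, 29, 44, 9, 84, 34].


i=0: 90!=109
i=1: 87!=109
i=2: 29!=109
i=3: 44!=109
i=4: 9!=109
i=5: 84!=109
i=6: 34!=109

Not found, 7 comps


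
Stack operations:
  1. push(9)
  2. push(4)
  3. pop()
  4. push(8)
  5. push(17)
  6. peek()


push(9) -> [9]
push(4) -> [9, 4]
pop()->4, [9]
push(8) -> [9, 8]
push(17) -> [9, 8, 17]
peek()->17

Final stack: [9, 8, 17]


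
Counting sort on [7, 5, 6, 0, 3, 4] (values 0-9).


Input: [7, 5, 6, 0, 3, 4]
Counts: [1, 0, 0, 1, 1, 1, 1, 1, 0, 0]

Sorted: [0, 3, 4, 5, 6, 7]


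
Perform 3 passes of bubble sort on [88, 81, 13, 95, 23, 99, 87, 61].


Initial: [88, 81, 13, 95, 23, 99, 87, 61]
Pass 1: [81, 13, 88, 23, 95, 87, 61, 99] (5 swaps)
Pass 2: [13, 81, 23, 88, 87, 61, 95, 99] (4 swaps)
Pass 3: [13, 23, 81, 87, 61, 88, 95, 99] (3 swaps)

After 3 passes: [13, 23, 81, 87, 61, 88, 95, 99]


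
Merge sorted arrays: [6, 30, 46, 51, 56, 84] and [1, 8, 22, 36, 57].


Take 1 from B
Take 6 from A
Take 8 from B
Take 22 from B
Take 30 from A
Take 36 from B
Take 46 from A
Take 51 from A
Take 56 from A
Take 57 from B

Merged: [1, 6, 8, 22, 30, 36, 46, 51, 56, 57, 84]


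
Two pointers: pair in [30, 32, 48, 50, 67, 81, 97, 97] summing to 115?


lo=0(30)+hi=7(97)=127
lo=0(30)+hi=6(97)=127
lo=0(30)+hi=5(81)=111
lo=1(32)+hi=5(81)=113
lo=2(48)+hi=5(81)=129
lo=2(48)+hi=4(67)=115

Yes: 48+67=115


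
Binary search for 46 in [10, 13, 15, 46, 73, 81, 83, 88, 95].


Step 1: lo=0, hi=8, mid=4, val=73
Step 2: lo=0, hi=3, mid=1, val=13
Step 3: lo=2, hi=3, mid=2, val=15
Step 4: lo=3, hi=3, mid=3, val=46

Found at index 3


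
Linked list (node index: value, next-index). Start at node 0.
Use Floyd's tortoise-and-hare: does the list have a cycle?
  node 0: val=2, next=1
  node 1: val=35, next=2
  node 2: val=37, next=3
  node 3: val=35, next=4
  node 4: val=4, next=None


Floyd's tortoise (slow, +1) and hare (fast, +2):
  init: slow=0, fast=0
  step 1: slow=1, fast=2
  step 2: slow=2, fast=4
  step 3: fast -> None, no cycle

Cycle: no


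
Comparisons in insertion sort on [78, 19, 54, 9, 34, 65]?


Algorithm: insertion sort
Input: [78, 19, 54, 9, 34, 65]
Sorted: [9, 19, 34, 54, 65, 78]

11


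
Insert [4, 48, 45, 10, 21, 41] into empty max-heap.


Insert 4: [4]
Insert 48: [48, 4]
Insert 45: [48, 4, 45]
Insert 10: [48, 10, 45, 4]
Insert 21: [48, 21, 45, 4, 10]
Insert 41: [48, 21, 45, 4, 10, 41]

Final heap: [48, 21, 45, 4, 10, 41]


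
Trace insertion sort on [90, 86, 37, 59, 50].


Initial: [90, 86, 37, 59, 50]
Insert 86: [86, 90, 37, 59, 50]
Insert 37: [37, 86, 90, 59, 50]
Insert 59: [37, 59, 86, 90, 50]
Insert 50: [37, 50, 59, 86, 90]

Sorted: [37, 50, 59, 86, 90]


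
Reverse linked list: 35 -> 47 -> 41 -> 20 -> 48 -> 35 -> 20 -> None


Step 1: curr=35, set curr.next=prev(None) | reversed so far: 35
Step 2: curr=47, set curr.next=prev(35) | reversed so far: 47 -> 35
Step 3: curr=41, set curr.next=prev(47) | reversed so far: 41 -> 47 -> 35
Step 4: curr=20, set curr.next=prev(41) | reversed so far: 20 -> 41 -> 47 -> 35
Step 5: curr=48, set curr.next=prev(20) | reversed so far: 48 -> 20 -> 41 -> 47 -> 35
Step 6: curr=35, set curr.next=prev(48) | reversed so far: 35 -> 48 -> 20 -> 41 -> 47 -> 35
Step 7: curr=20, set curr.next=prev(35) | reversed so far: 20 -> 35 -> 48 -> 20 -> 41 -> 47 -> 35

20 -> 35 -> 48 -> 20 -> 41 -> 47 -> 35 -> None


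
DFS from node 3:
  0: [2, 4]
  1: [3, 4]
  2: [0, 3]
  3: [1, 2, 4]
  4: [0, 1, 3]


Visit 3, push [4, 2, 1]
Visit 1, push [4]
Visit 4, push [0]
Visit 0, push [2]
Visit 2, push []

DFS order: [3, 1, 4, 0, 2]


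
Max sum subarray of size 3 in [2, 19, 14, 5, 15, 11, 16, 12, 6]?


[0:3]: 35
[1:4]: 38
[2:5]: 34
[3:6]: 31
[4:7]: 42
[5:8]: 39
[6:9]: 34

Max: 42 at [4:7]


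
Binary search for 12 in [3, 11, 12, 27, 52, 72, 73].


Step 1: lo=0, hi=6, mid=3, val=27
Step 2: lo=0, hi=2, mid=1, val=11
Step 3: lo=2, hi=2, mid=2, val=12

Found at index 2


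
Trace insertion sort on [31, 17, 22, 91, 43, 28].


Initial: [31, 17, 22, 91, 43, 28]
Insert 17: [17, 31, 22, 91, 43, 28]
Insert 22: [17, 22, 31, 91, 43, 28]
Insert 91: [17, 22, 31, 91, 43, 28]
Insert 43: [17, 22, 31, 43, 91, 28]
Insert 28: [17, 22, 28, 31, 43, 91]

Sorted: [17, 22, 28, 31, 43, 91]


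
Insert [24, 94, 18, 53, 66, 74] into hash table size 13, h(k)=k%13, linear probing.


Insert 24: h=11 -> slot 11
Insert 94: h=3 -> slot 3
Insert 18: h=5 -> slot 5
Insert 53: h=1 -> slot 1
Insert 66: h=1, 1 probes -> slot 2
Insert 74: h=9 -> slot 9

Table: [None, 53, 66, 94, None, 18, None, None, None, 74, None, 24, None]


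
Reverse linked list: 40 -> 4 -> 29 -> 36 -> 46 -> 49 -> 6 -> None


Step 1: curr=40, set curr.next=prev(None) | reversed so far: 40
Step 2: curr=4, set curr.next=prev(40) | reversed so far: 4 -> 40
Step 3: curr=29, set curr.next=prev(4) | reversed so far: 29 -> 4 -> 40
Step 4: curr=36, set curr.next=prev(29) | reversed so far: 36 -> 29 -> 4 -> 40
Step 5: curr=46, set curr.next=prev(36) | reversed so far: 46 -> 36 -> 29 -> 4 -> 40
Step 6: curr=49, set curr.next=prev(46) | reversed so far: 49 -> 46 -> 36 -> 29 -> 4 -> 40
Step 7: curr=6, set curr.next=prev(49) | reversed so far: 6 -> 49 -> 46 -> 36 -> 29 -> 4 -> 40

6 -> 49 -> 46 -> 36 -> 29 -> 4 -> 40 -> None


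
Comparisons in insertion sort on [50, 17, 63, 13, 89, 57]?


Algorithm: insertion sort
Input: [50, 17, 63, 13, 89, 57]
Sorted: [13, 17, 50, 57, 63, 89]

9


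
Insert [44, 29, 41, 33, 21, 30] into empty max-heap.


Insert 44: [44]
Insert 29: [44, 29]
Insert 41: [44, 29, 41]
Insert 33: [44, 33, 41, 29]
Insert 21: [44, 33, 41, 29, 21]
Insert 30: [44, 33, 41, 29, 21, 30]

Final heap: [44, 33, 41, 29, 21, 30]


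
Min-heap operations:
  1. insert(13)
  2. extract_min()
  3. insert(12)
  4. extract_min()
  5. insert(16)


insert(13) -> [13]
extract_min()->13, []
insert(12) -> [12]
extract_min()->12, []
insert(16) -> [16]

Final heap: [16]


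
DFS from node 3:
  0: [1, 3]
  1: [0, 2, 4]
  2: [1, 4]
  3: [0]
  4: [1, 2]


Visit 3, push [0]
Visit 0, push [1]
Visit 1, push [4, 2]
Visit 2, push [4]
Visit 4, push []

DFS order: [3, 0, 1, 2, 4]


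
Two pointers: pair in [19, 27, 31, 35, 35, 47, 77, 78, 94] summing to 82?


lo=0(19)+hi=8(94)=113
lo=0(19)+hi=7(78)=97
lo=0(19)+hi=6(77)=96
lo=0(19)+hi=5(47)=66
lo=1(27)+hi=5(47)=74
lo=2(31)+hi=5(47)=78
lo=3(35)+hi=5(47)=82

Yes: 35+47=82


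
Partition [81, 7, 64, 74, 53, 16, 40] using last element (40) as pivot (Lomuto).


Pivot: 40
  7 <= 40: swap -> [7, 81, 64, 74, 53, 16, 40]
  16 <= 40: swap -> [7, 16, 64, 74, 53, 81, 40]
Place pivot at 2: [7, 16, 40, 74, 53, 81, 64]

Partitioned: [7, 16, 40, 74, 53, 81, 64]


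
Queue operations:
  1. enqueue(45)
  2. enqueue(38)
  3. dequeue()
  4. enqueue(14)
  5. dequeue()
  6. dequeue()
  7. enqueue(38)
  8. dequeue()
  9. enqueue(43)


enqueue(45) -> [45]
enqueue(38) -> [45, 38]
dequeue()->45, [38]
enqueue(14) -> [38, 14]
dequeue()->38, [14]
dequeue()->14, []
enqueue(38) -> [38]
dequeue()->38, []
enqueue(43) -> [43]

Final queue: [43]


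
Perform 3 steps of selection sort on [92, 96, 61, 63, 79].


Initial: [92, 96, 61, 63, 79]
Step 1: min=61 at 2
  Swap: [61, 96, 92, 63, 79]
Step 2: min=63 at 3
  Swap: [61, 63, 92, 96, 79]
Step 3: min=79 at 4
  Swap: [61, 63, 79, 96, 92]

After 3 steps: [61, 63, 79, 96, 92]


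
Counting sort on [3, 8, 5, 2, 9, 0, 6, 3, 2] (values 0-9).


Input: [3, 8, 5, 2, 9, 0, 6, 3, 2]
Counts: [1, 0, 2, 2, 0, 1, 1, 0, 1, 1]

Sorted: [0, 2, 2, 3, 3, 5, 6, 8, 9]


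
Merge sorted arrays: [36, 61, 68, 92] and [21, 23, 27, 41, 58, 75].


Take 21 from B
Take 23 from B
Take 27 from B
Take 36 from A
Take 41 from B
Take 58 from B
Take 61 from A
Take 68 from A
Take 75 from B

Merged: [21, 23, 27, 36, 41, 58, 61, 68, 75, 92]


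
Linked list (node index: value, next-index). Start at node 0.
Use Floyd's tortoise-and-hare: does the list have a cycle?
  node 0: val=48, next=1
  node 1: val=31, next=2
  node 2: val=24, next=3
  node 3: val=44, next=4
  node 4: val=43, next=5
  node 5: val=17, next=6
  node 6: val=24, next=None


Floyd's tortoise (slow, +1) and hare (fast, +2):
  init: slow=0, fast=0
  step 1: slow=1, fast=2
  step 2: slow=2, fast=4
  step 3: slow=3, fast=6
  step 4: fast -> None, no cycle

Cycle: no


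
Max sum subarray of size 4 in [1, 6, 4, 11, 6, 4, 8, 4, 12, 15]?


[0:4]: 22
[1:5]: 27
[2:6]: 25
[3:7]: 29
[4:8]: 22
[5:9]: 28
[6:10]: 39

Max: 39 at [6:10]


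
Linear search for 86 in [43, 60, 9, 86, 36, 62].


i=0: 43!=86
i=1: 60!=86
i=2: 9!=86
i=3: 86==86 found!

Found at 3, 4 comps


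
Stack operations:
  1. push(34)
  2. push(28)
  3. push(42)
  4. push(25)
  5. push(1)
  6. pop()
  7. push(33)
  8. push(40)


push(34) -> [34]
push(28) -> [34, 28]
push(42) -> [34, 28, 42]
push(25) -> [34, 28, 42, 25]
push(1) -> [34, 28, 42, 25, 1]
pop()->1, [34, 28, 42, 25]
push(33) -> [34, 28, 42, 25, 33]
push(40) -> [34, 28, 42, 25, 33, 40]

Final stack: [34, 28, 42, 25, 33, 40]


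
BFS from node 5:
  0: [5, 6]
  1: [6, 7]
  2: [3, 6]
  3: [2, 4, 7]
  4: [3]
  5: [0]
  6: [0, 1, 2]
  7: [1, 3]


Visit 5, enqueue [0]
Visit 0, enqueue [6]
Visit 6, enqueue [1, 2]
Visit 1, enqueue [7]
Visit 2, enqueue [3]
Visit 7, enqueue []
Visit 3, enqueue [4]
Visit 4, enqueue []

BFS order: [5, 0, 6, 1, 2, 7, 3, 4]


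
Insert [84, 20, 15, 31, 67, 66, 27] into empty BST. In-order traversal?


Insert 84: root
Insert 20: L from 84
Insert 15: L from 84 -> L from 20
Insert 31: L from 84 -> R from 20
Insert 67: L from 84 -> R from 20 -> R from 31
Insert 66: L from 84 -> R from 20 -> R from 31 -> L from 67
Insert 27: L from 84 -> R from 20 -> L from 31

In-order: [15, 20, 27, 31, 66, 67, 84]


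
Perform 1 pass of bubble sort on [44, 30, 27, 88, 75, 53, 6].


Initial: [44, 30, 27, 88, 75, 53, 6]
Pass 1: [30, 27, 44, 75, 53, 6, 88] (5 swaps)

After 1 pass: [30, 27, 44, 75, 53, 6, 88]


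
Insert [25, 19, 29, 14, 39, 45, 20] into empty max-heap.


Insert 25: [25]
Insert 19: [25, 19]
Insert 29: [29, 19, 25]
Insert 14: [29, 19, 25, 14]
Insert 39: [39, 29, 25, 14, 19]
Insert 45: [45, 29, 39, 14, 19, 25]
Insert 20: [45, 29, 39, 14, 19, 25, 20]

Final heap: [45, 29, 39, 14, 19, 25, 20]


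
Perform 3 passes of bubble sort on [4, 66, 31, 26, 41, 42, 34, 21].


Initial: [4, 66, 31, 26, 41, 42, 34, 21]
Pass 1: [4, 31, 26, 41, 42, 34, 21, 66] (6 swaps)
Pass 2: [4, 26, 31, 41, 34, 21, 42, 66] (3 swaps)
Pass 3: [4, 26, 31, 34, 21, 41, 42, 66] (2 swaps)

After 3 passes: [4, 26, 31, 34, 21, 41, 42, 66]


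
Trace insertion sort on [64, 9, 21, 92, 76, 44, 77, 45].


Initial: [64, 9, 21, 92, 76, 44, 77, 45]
Insert 9: [9, 64, 21, 92, 76, 44, 77, 45]
Insert 21: [9, 21, 64, 92, 76, 44, 77, 45]
Insert 92: [9, 21, 64, 92, 76, 44, 77, 45]
Insert 76: [9, 21, 64, 76, 92, 44, 77, 45]
Insert 44: [9, 21, 44, 64, 76, 92, 77, 45]
Insert 77: [9, 21, 44, 64, 76, 77, 92, 45]
Insert 45: [9, 21, 44, 45, 64, 76, 77, 92]

Sorted: [9, 21, 44, 45, 64, 76, 77, 92]


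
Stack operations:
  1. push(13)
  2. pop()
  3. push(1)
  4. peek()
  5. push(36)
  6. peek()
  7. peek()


push(13) -> [13]
pop()->13, []
push(1) -> [1]
peek()->1
push(36) -> [1, 36]
peek()->36
peek()->36

Final stack: [1, 36]


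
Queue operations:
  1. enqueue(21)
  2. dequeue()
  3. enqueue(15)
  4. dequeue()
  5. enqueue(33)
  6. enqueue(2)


enqueue(21) -> [21]
dequeue()->21, []
enqueue(15) -> [15]
dequeue()->15, []
enqueue(33) -> [33]
enqueue(2) -> [33, 2]

Final queue: [33, 2]


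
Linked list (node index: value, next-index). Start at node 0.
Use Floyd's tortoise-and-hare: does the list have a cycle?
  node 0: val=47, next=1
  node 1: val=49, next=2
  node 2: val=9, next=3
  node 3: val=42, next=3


Floyd's tortoise (slow, +1) and hare (fast, +2):
  init: slow=0, fast=0
  step 1: slow=1, fast=2
  step 2: slow=2, fast=3
  step 3: slow=3, fast=3
  slow == fast at node 3: cycle detected

Cycle: yes


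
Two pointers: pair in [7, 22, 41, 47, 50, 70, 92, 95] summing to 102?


lo=0(7)+hi=7(95)=102

Yes: 7+95=102


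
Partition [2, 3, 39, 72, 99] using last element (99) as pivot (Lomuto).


Pivot: 99
  2 <= 99: advance i (no swap)
  3 <= 99: advance i (no swap)
  39 <= 99: advance i (no swap)
  72 <= 99: advance i (no swap)
Place pivot at 4: [2, 3, 39, 72, 99]

Partitioned: [2, 3, 39, 72, 99]


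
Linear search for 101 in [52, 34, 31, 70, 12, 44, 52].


i=0: 52!=101
i=1: 34!=101
i=2: 31!=101
i=3: 70!=101
i=4: 12!=101
i=5: 44!=101
i=6: 52!=101

Not found, 7 comps


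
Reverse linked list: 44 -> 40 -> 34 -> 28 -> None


Step 1: curr=44, set curr.next=prev(None) | reversed so far: 44
Step 2: curr=40, set curr.next=prev(44) | reversed so far: 40 -> 44
Step 3: curr=34, set curr.next=prev(40) | reversed so far: 34 -> 40 -> 44
Step 4: curr=28, set curr.next=prev(34) | reversed so far: 28 -> 34 -> 40 -> 44

28 -> 34 -> 40 -> 44 -> None


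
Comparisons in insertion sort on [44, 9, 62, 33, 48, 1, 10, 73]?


Algorithm: insertion sort
Input: [44, 9, 62, 33, 48, 1, 10, 73]
Sorted: [1, 9, 10, 33, 44, 48, 62, 73]

18


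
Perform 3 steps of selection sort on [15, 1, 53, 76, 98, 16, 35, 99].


Initial: [15, 1, 53, 76, 98, 16, 35, 99]
Step 1: min=1 at 1
  Swap: [1, 15, 53, 76, 98, 16, 35, 99]
Step 2: min=15 at 1
  Swap: [1, 15, 53, 76, 98, 16, 35, 99]
Step 3: min=16 at 5
  Swap: [1, 15, 16, 76, 98, 53, 35, 99]

After 3 steps: [1, 15, 16, 76, 98, 53, 35, 99]


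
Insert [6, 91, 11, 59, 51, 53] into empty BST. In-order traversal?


Insert 6: root
Insert 91: R from 6
Insert 11: R from 6 -> L from 91
Insert 59: R from 6 -> L from 91 -> R from 11
Insert 51: R from 6 -> L from 91 -> R from 11 -> L from 59
Insert 53: R from 6 -> L from 91 -> R from 11 -> L from 59 -> R from 51

In-order: [6, 11, 51, 53, 59, 91]


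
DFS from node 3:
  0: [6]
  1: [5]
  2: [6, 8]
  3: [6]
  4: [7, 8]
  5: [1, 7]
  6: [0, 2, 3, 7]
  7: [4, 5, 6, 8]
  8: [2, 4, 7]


Visit 3, push [6]
Visit 6, push [7, 2, 0]
Visit 0, push []
Visit 2, push [8]
Visit 8, push [7, 4]
Visit 4, push [7]
Visit 7, push [5]
Visit 5, push [1]
Visit 1, push []

DFS order: [3, 6, 0, 2, 8, 4, 7, 5, 1]


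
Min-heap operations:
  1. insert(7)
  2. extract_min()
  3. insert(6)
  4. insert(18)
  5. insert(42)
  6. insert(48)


insert(7) -> [7]
extract_min()->7, []
insert(6) -> [6]
insert(18) -> [6, 18]
insert(42) -> [6, 18, 42]
insert(48) -> [6, 18, 42, 48]

Final heap: [6, 18, 42, 48]


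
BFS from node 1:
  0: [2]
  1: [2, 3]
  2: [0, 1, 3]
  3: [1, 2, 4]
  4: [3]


Visit 1, enqueue [2, 3]
Visit 2, enqueue [0]
Visit 3, enqueue [4]
Visit 0, enqueue []
Visit 4, enqueue []

BFS order: [1, 2, 3, 0, 4]


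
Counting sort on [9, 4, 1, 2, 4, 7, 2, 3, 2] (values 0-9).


Input: [9, 4, 1, 2, 4, 7, 2, 3, 2]
Counts: [0, 1, 3, 1, 2, 0, 0, 1, 0, 1]

Sorted: [1, 2, 2, 2, 3, 4, 4, 7, 9]


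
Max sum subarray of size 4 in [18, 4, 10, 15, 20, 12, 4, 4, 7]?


[0:4]: 47
[1:5]: 49
[2:6]: 57
[3:7]: 51
[4:8]: 40
[5:9]: 27

Max: 57 at [2:6]


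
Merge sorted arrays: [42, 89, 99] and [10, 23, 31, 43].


Take 10 from B
Take 23 from B
Take 31 from B
Take 42 from A
Take 43 from B

Merged: [10, 23, 31, 42, 43, 89, 99]


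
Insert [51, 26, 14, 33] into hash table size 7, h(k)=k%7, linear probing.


Insert 51: h=2 -> slot 2
Insert 26: h=5 -> slot 5
Insert 14: h=0 -> slot 0
Insert 33: h=5, 1 probes -> slot 6

Table: [14, None, 51, None, None, 26, 33]


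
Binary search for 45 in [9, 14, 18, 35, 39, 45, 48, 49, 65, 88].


Step 1: lo=0, hi=9, mid=4, val=39
Step 2: lo=5, hi=9, mid=7, val=49
Step 3: lo=5, hi=6, mid=5, val=45

Found at index 5


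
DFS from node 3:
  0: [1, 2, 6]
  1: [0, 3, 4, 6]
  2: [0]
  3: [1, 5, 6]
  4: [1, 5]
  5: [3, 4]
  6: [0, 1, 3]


Visit 3, push [6, 5, 1]
Visit 1, push [6, 4, 0]
Visit 0, push [6, 2]
Visit 2, push []
Visit 6, push []
Visit 4, push [5]
Visit 5, push []

DFS order: [3, 1, 0, 2, 6, 4, 5]


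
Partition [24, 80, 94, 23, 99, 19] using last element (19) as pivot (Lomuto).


Pivot: 19
Place pivot at 0: [19, 80, 94, 23, 99, 24]

Partitioned: [19, 80, 94, 23, 99, 24]


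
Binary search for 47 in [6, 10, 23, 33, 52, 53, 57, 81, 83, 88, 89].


Step 1: lo=0, hi=10, mid=5, val=53
Step 2: lo=0, hi=4, mid=2, val=23
Step 3: lo=3, hi=4, mid=3, val=33
Step 4: lo=4, hi=4, mid=4, val=52

Not found


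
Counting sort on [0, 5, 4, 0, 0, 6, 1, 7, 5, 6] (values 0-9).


Input: [0, 5, 4, 0, 0, 6, 1, 7, 5, 6]
Counts: [3, 1, 0, 0, 1, 2, 2, 1, 0, 0]

Sorted: [0, 0, 0, 1, 4, 5, 5, 6, 6, 7]


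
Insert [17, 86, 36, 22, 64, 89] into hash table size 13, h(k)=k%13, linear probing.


Insert 17: h=4 -> slot 4
Insert 86: h=8 -> slot 8
Insert 36: h=10 -> slot 10
Insert 22: h=9 -> slot 9
Insert 64: h=12 -> slot 12
Insert 89: h=11 -> slot 11

Table: [None, None, None, None, 17, None, None, None, 86, 22, 36, 89, 64]


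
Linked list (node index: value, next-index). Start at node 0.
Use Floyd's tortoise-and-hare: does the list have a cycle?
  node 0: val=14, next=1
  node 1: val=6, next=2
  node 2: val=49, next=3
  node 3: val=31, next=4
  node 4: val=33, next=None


Floyd's tortoise (slow, +1) and hare (fast, +2):
  init: slow=0, fast=0
  step 1: slow=1, fast=2
  step 2: slow=2, fast=4
  step 3: fast -> None, no cycle

Cycle: no


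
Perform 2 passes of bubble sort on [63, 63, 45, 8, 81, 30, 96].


Initial: [63, 63, 45, 8, 81, 30, 96]
Pass 1: [63, 45, 8, 63, 30, 81, 96] (3 swaps)
Pass 2: [45, 8, 63, 30, 63, 81, 96] (3 swaps)

After 2 passes: [45, 8, 63, 30, 63, 81, 96]


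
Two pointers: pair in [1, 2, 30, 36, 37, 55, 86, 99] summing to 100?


lo=0(1)+hi=7(99)=100

Yes: 1+99=100


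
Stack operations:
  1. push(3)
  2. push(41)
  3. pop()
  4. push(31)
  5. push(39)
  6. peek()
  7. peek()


push(3) -> [3]
push(41) -> [3, 41]
pop()->41, [3]
push(31) -> [3, 31]
push(39) -> [3, 31, 39]
peek()->39
peek()->39

Final stack: [3, 31, 39]


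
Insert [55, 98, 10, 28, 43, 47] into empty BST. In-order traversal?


Insert 55: root
Insert 98: R from 55
Insert 10: L from 55
Insert 28: L from 55 -> R from 10
Insert 43: L from 55 -> R from 10 -> R from 28
Insert 47: L from 55 -> R from 10 -> R from 28 -> R from 43

In-order: [10, 28, 43, 47, 55, 98]


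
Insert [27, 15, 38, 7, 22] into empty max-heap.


Insert 27: [27]
Insert 15: [27, 15]
Insert 38: [38, 15, 27]
Insert 7: [38, 15, 27, 7]
Insert 22: [38, 22, 27, 7, 15]

Final heap: [38, 22, 27, 7, 15]


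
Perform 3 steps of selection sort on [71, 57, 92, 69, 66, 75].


Initial: [71, 57, 92, 69, 66, 75]
Step 1: min=57 at 1
  Swap: [57, 71, 92, 69, 66, 75]
Step 2: min=66 at 4
  Swap: [57, 66, 92, 69, 71, 75]
Step 3: min=69 at 3
  Swap: [57, 66, 69, 92, 71, 75]

After 3 steps: [57, 66, 69, 92, 71, 75]


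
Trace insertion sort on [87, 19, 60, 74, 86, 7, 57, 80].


Initial: [87, 19, 60, 74, 86, 7, 57, 80]
Insert 19: [19, 87, 60, 74, 86, 7, 57, 80]
Insert 60: [19, 60, 87, 74, 86, 7, 57, 80]
Insert 74: [19, 60, 74, 87, 86, 7, 57, 80]
Insert 86: [19, 60, 74, 86, 87, 7, 57, 80]
Insert 7: [7, 19, 60, 74, 86, 87, 57, 80]
Insert 57: [7, 19, 57, 60, 74, 86, 87, 80]
Insert 80: [7, 19, 57, 60, 74, 80, 86, 87]

Sorted: [7, 19, 57, 60, 74, 80, 86, 87]


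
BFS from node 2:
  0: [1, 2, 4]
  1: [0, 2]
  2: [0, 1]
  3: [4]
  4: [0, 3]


Visit 2, enqueue [0, 1]
Visit 0, enqueue [4]
Visit 1, enqueue []
Visit 4, enqueue [3]
Visit 3, enqueue []

BFS order: [2, 0, 1, 4, 3]


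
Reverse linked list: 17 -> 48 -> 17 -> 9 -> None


Step 1: curr=17, set curr.next=prev(None) | reversed so far: 17
Step 2: curr=48, set curr.next=prev(17) | reversed so far: 48 -> 17
Step 3: curr=17, set curr.next=prev(48) | reversed so far: 17 -> 48 -> 17
Step 4: curr=9, set curr.next=prev(17) | reversed so far: 9 -> 17 -> 48 -> 17

9 -> 17 -> 48 -> 17 -> None


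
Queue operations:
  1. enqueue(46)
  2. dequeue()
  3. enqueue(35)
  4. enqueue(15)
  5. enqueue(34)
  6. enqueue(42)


enqueue(46) -> [46]
dequeue()->46, []
enqueue(35) -> [35]
enqueue(15) -> [35, 15]
enqueue(34) -> [35, 15, 34]
enqueue(42) -> [35, 15, 34, 42]

Final queue: [35, 15, 34, 42]


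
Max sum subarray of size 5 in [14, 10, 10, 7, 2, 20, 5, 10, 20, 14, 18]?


[0:5]: 43
[1:6]: 49
[2:7]: 44
[3:8]: 44
[4:9]: 57
[5:10]: 69
[6:11]: 67

Max: 69 at [5:10]


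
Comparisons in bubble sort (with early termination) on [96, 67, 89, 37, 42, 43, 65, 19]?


Algorithm: bubble sort (with early termination)
Input: [96, 67, 89, 37, 42, 43, 65, 19]
Sorted: [19, 37, 42, 43, 65, 67, 89, 96]

28


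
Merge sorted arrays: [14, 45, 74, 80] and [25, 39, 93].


Take 14 from A
Take 25 from B
Take 39 from B
Take 45 from A
Take 74 from A
Take 80 from A

Merged: [14, 25, 39, 45, 74, 80, 93]


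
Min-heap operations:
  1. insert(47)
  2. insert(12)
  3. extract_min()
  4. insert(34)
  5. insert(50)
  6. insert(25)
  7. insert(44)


insert(47) -> [47]
insert(12) -> [12, 47]
extract_min()->12, [47]
insert(34) -> [34, 47]
insert(50) -> [34, 47, 50]
insert(25) -> [25, 34, 50, 47]
insert(44) -> [25, 34, 50, 47, 44]

Final heap: [25, 34, 50, 47, 44]


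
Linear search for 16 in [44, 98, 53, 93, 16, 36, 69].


i=0: 44!=16
i=1: 98!=16
i=2: 53!=16
i=3: 93!=16
i=4: 16==16 found!

Found at 4, 5 comps


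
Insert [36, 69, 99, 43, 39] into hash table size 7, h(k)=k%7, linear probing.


Insert 36: h=1 -> slot 1
Insert 69: h=6 -> slot 6
Insert 99: h=1, 1 probes -> slot 2
Insert 43: h=1, 2 probes -> slot 3
Insert 39: h=4 -> slot 4

Table: [None, 36, 99, 43, 39, None, 69]


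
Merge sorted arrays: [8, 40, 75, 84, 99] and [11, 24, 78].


Take 8 from A
Take 11 from B
Take 24 from B
Take 40 from A
Take 75 from A
Take 78 from B

Merged: [8, 11, 24, 40, 75, 78, 84, 99]


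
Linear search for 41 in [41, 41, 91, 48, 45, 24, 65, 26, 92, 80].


i=0: 41==41 found!

Found at 0, 1 comps


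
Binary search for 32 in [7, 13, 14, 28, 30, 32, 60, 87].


Step 1: lo=0, hi=7, mid=3, val=28
Step 2: lo=4, hi=7, mid=5, val=32

Found at index 5


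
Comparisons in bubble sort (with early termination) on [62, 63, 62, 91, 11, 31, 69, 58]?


Algorithm: bubble sort (with early termination)
Input: [62, 63, 62, 91, 11, 31, 69, 58]
Sorted: [11, 31, 58, 62, 62, 63, 69, 91]

27


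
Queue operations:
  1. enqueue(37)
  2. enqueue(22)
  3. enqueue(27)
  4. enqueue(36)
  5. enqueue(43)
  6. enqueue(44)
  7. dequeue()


enqueue(37) -> [37]
enqueue(22) -> [37, 22]
enqueue(27) -> [37, 22, 27]
enqueue(36) -> [37, 22, 27, 36]
enqueue(43) -> [37, 22, 27, 36, 43]
enqueue(44) -> [37, 22, 27, 36, 43, 44]
dequeue()->37, [22, 27, 36, 43, 44]

Final queue: [22, 27, 36, 43, 44]


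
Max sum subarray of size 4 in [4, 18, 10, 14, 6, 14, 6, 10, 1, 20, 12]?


[0:4]: 46
[1:5]: 48
[2:6]: 44
[3:7]: 40
[4:8]: 36
[5:9]: 31
[6:10]: 37
[7:11]: 43

Max: 48 at [1:5]


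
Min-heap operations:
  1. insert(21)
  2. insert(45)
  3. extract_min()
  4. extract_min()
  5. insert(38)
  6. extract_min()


insert(21) -> [21]
insert(45) -> [21, 45]
extract_min()->21, [45]
extract_min()->45, []
insert(38) -> [38]
extract_min()->38, []

Final heap: []


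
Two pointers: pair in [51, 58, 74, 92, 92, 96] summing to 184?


lo=0(51)+hi=5(96)=147
lo=1(58)+hi=5(96)=154
lo=2(74)+hi=5(96)=170
lo=3(92)+hi=5(96)=188
lo=3(92)+hi=4(92)=184

Yes: 92+92=184


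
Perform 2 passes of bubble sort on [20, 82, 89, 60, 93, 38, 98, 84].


Initial: [20, 82, 89, 60, 93, 38, 98, 84]
Pass 1: [20, 82, 60, 89, 38, 93, 84, 98] (3 swaps)
Pass 2: [20, 60, 82, 38, 89, 84, 93, 98] (3 swaps)

After 2 passes: [20, 60, 82, 38, 89, 84, 93, 98]


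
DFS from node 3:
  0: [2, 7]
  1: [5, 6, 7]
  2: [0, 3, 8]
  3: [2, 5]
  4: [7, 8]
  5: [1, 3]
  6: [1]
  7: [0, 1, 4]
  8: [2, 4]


Visit 3, push [5, 2]
Visit 2, push [8, 0]
Visit 0, push [7]
Visit 7, push [4, 1]
Visit 1, push [6, 5]
Visit 5, push []
Visit 6, push []
Visit 4, push [8]
Visit 8, push []

DFS order: [3, 2, 0, 7, 1, 5, 6, 4, 8]


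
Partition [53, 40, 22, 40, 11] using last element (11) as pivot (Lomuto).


Pivot: 11
Place pivot at 0: [11, 40, 22, 40, 53]

Partitioned: [11, 40, 22, 40, 53]


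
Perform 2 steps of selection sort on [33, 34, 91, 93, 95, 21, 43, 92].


Initial: [33, 34, 91, 93, 95, 21, 43, 92]
Step 1: min=21 at 5
  Swap: [21, 34, 91, 93, 95, 33, 43, 92]
Step 2: min=33 at 5
  Swap: [21, 33, 91, 93, 95, 34, 43, 92]

After 2 steps: [21, 33, 91, 93, 95, 34, 43, 92]


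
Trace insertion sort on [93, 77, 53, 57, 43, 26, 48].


Initial: [93, 77, 53, 57, 43, 26, 48]
Insert 77: [77, 93, 53, 57, 43, 26, 48]
Insert 53: [53, 77, 93, 57, 43, 26, 48]
Insert 57: [53, 57, 77, 93, 43, 26, 48]
Insert 43: [43, 53, 57, 77, 93, 26, 48]
Insert 26: [26, 43, 53, 57, 77, 93, 48]
Insert 48: [26, 43, 48, 53, 57, 77, 93]

Sorted: [26, 43, 48, 53, 57, 77, 93]


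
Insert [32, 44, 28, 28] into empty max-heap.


Insert 32: [32]
Insert 44: [44, 32]
Insert 28: [44, 32, 28]
Insert 28: [44, 32, 28, 28]

Final heap: [44, 32, 28, 28]


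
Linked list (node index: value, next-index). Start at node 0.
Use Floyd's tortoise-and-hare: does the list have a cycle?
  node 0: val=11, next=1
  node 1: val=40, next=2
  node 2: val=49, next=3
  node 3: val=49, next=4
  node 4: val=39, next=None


Floyd's tortoise (slow, +1) and hare (fast, +2):
  init: slow=0, fast=0
  step 1: slow=1, fast=2
  step 2: slow=2, fast=4
  step 3: fast -> None, no cycle

Cycle: no


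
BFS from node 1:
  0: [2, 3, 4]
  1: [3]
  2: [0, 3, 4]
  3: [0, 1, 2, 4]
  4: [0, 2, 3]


Visit 1, enqueue [3]
Visit 3, enqueue [0, 2, 4]
Visit 0, enqueue []
Visit 2, enqueue []
Visit 4, enqueue []

BFS order: [1, 3, 0, 2, 4]


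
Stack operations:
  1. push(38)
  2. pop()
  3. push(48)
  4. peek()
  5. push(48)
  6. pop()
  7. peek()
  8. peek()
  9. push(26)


push(38) -> [38]
pop()->38, []
push(48) -> [48]
peek()->48
push(48) -> [48, 48]
pop()->48, [48]
peek()->48
peek()->48
push(26) -> [48, 26]

Final stack: [48, 26]


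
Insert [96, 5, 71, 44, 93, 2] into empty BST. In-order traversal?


Insert 96: root
Insert 5: L from 96
Insert 71: L from 96 -> R from 5
Insert 44: L from 96 -> R from 5 -> L from 71
Insert 93: L from 96 -> R from 5 -> R from 71
Insert 2: L from 96 -> L from 5

In-order: [2, 5, 44, 71, 93, 96]


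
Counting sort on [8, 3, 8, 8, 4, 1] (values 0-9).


Input: [8, 3, 8, 8, 4, 1]
Counts: [0, 1, 0, 1, 1, 0, 0, 0, 3, 0]

Sorted: [1, 3, 4, 8, 8, 8]


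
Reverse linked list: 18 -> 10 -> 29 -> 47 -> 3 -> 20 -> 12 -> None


Step 1: curr=18, set curr.next=prev(None) | reversed so far: 18
Step 2: curr=10, set curr.next=prev(18) | reversed so far: 10 -> 18
Step 3: curr=29, set curr.next=prev(10) | reversed so far: 29 -> 10 -> 18
Step 4: curr=47, set curr.next=prev(29) | reversed so far: 47 -> 29 -> 10 -> 18
Step 5: curr=3, set curr.next=prev(47) | reversed so far: 3 -> 47 -> 29 -> 10 -> 18
Step 6: curr=20, set curr.next=prev(3) | reversed so far: 20 -> 3 -> 47 -> 29 -> 10 -> 18
Step 7: curr=12, set curr.next=prev(20) | reversed so far: 12 -> 20 -> 3 -> 47 -> 29 -> 10 -> 18

12 -> 20 -> 3 -> 47 -> 29 -> 10 -> 18 -> None


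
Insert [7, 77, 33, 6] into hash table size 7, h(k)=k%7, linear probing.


Insert 7: h=0 -> slot 0
Insert 77: h=0, 1 probes -> slot 1
Insert 33: h=5 -> slot 5
Insert 6: h=6 -> slot 6

Table: [7, 77, None, None, None, 33, 6]


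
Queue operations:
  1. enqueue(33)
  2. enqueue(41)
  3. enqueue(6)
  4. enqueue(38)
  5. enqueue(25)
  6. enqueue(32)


enqueue(33) -> [33]
enqueue(41) -> [33, 41]
enqueue(6) -> [33, 41, 6]
enqueue(38) -> [33, 41, 6, 38]
enqueue(25) -> [33, 41, 6, 38, 25]
enqueue(32) -> [33, 41, 6, 38, 25, 32]

Final queue: [33, 41, 6, 38, 25, 32]


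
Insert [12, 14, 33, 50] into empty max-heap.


Insert 12: [12]
Insert 14: [14, 12]
Insert 33: [33, 12, 14]
Insert 50: [50, 33, 14, 12]

Final heap: [50, 33, 14, 12]


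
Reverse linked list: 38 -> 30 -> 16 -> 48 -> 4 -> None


Step 1: curr=38, set curr.next=prev(None) | reversed so far: 38
Step 2: curr=30, set curr.next=prev(38) | reversed so far: 30 -> 38
Step 3: curr=16, set curr.next=prev(30) | reversed so far: 16 -> 30 -> 38
Step 4: curr=48, set curr.next=prev(16) | reversed so far: 48 -> 16 -> 30 -> 38
Step 5: curr=4, set curr.next=prev(48) | reversed so far: 4 -> 48 -> 16 -> 30 -> 38

4 -> 48 -> 16 -> 30 -> 38 -> None


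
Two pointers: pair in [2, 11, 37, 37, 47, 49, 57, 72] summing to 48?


lo=0(2)+hi=7(72)=74
lo=0(2)+hi=6(57)=59
lo=0(2)+hi=5(49)=51
lo=0(2)+hi=4(47)=49
lo=0(2)+hi=3(37)=39
lo=1(11)+hi=3(37)=48

Yes: 11+37=48


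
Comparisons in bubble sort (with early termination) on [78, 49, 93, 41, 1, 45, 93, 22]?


Algorithm: bubble sort (with early termination)
Input: [78, 49, 93, 41, 1, 45, 93, 22]
Sorted: [1, 22, 41, 45, 49, 78, 93, 93]

28


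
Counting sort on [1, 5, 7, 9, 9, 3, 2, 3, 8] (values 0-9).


Input: [1, 5, 7, 9, 9, 3, 2, 3, 8]
Counts: [0, 1, 1, 2, 0, 1, 0, 1, 1, 2]

Sorted: [1, 2, 3, 3, 5, 7, 8, 9, 9]


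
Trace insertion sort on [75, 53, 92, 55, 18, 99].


Initial: [75, 53, 92, 55, 18, 99]
Insert 53: [53, 75, 92, 55, 18, 99]
Insert 92: [53, 75, 92, 55, 18, 99]
Insert 55: [53, 55, 75, 92, 18, 99]
Insert 18: [18, 53, 55, 75, 92, 99]
Insert 99: [18, 53, 55, 75, 92, 99]

Sorted: [18, 53, 55, 75, 92, 99]


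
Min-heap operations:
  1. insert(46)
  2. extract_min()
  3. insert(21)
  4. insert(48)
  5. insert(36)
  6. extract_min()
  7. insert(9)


insert(46) -> [46]
extract_min()->46, []
insert(21) -> [21]
insert(48) -> [21, 48]
insert(36) -> [21, 48, 36]
extract_min()->21, [36, 48]
insert(9) -> [9, 48, 36]

Final heap: [9, 48, 36]


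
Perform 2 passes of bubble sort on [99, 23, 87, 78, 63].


Initial: [99, 23, 87, 78, 63]
Pass 1: [23, 87, 78, 63, 99] (4 swaps)
Pass 2: [23, 78, 63, 87, 99] (2 swaps)

After 2 passes: [23, 78, 63, 87, 99]


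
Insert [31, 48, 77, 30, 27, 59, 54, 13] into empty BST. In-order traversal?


Insert 31: root
Insert 48: R from 31
Insert 77: R from 31 -> R from 48
Insert 30: L from 31
Insert 27: L from 31 -> L from 30
Insert 59: R from 31 -> R from 48 -> L from 77
Insert 54: R from 31 -> R from 48 -> L from 77 -> L from 59
Insert 13: L from 31 -> L from 30 -> L from 27

In-order: [13, 27, 30, 31, 48, 54, 59, 77]


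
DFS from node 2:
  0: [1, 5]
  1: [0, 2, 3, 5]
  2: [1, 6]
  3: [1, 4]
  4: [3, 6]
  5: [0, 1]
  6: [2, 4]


Visit 2, push [6, 1]
Visit 1, push [5, 3, 0]
Visit 0, push [5]
Visit 5, push []
Visit 3, push [4]
Visit 4, push [6]
Visit 6, push []

DFS order: [2, 1, 0, 5, 3, 4, 6]


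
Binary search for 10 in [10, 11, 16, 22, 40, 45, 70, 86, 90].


Step 1: lo=0, hi=8, mid=4, val=40
Step 2: lo=0, hi=3, mid=1, val=11
Step 3: lo=0, hi=0, mid=0, val=10

Found at index 0


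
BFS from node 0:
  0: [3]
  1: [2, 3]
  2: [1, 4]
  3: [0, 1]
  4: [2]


Visit 0, enqueue [3]
Visit 3, enqueue [1]
Visit 1, enqueue [2]
Visit 2, enqueue [4]
Visit 4, enqueue []

BFS order: [0, 3, 1, 2, 4]


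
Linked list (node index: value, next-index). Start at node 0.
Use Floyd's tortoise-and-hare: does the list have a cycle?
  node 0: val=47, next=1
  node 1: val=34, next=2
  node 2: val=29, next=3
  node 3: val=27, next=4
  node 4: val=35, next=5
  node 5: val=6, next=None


Floyd's tortoise (slow, +1) and hare (fast, +2):
  init: slow=0, fast=0
  step 1: slow=1, fast=2
  step 2: slow=2, fast=4
  step 3: fast 4->5->None, no cycle

Cycle: no


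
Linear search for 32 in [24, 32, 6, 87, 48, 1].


i=0: 24!=32
i=1: 32==32 found!

Found at 1, 2 comps


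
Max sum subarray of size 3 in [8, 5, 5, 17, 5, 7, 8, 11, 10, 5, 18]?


[0:3]: 18
[1:4]: 27
[2:5]: 27
[3:6]: 29
[4:7]: 20
[5:8]: 26
[6:9]: 29
[7:10]: 26
[8:11]: 33

Max: 33 at [8:11]


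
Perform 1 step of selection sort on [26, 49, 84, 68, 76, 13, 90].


Initial: [26, 49, 84, 68, 76, 13, 90]
Step 1: min=13 at 5
  Swap: [13, 49, 84, 68, 76, 26, 90]

After 1 step: [13, 49, 84, 68, 76, 26, 90]


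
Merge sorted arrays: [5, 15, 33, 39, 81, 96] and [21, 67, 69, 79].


Take 5 from A
Take 15 from A
Take 21 from B
Take 33 from A
Take 39 from A
Take 67 from B
Take 69 from B
Take 79 from B

Merged: [5, 15, 21, 33, 39, 67, 69, 79, 81, 96]


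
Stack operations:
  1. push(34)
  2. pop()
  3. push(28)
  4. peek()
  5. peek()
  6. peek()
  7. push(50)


push(34) -> [34]
pop()->34, []
push(28) -> [28]
peek()->28
peek()->28
peek()->28
push(50) -> [28, 50]

Final stack: [28, 50]


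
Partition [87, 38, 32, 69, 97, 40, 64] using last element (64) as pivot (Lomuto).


Pivot: 64
  38 <= 64: swap -> [38, 87, 32, 69, 97, 40, 64]
  32 <= 64: swap -> [38, 32, 87, 69, 97, 40, 64]
  40 <= 64: swap -> [38, 32, 40, 69, 97, 87, 64]
Place pivot at 3: [38, 32, 40, 64, 97, 87, 69]

Partitioned: [38, 32, 40, 64, 97, 87, 69]


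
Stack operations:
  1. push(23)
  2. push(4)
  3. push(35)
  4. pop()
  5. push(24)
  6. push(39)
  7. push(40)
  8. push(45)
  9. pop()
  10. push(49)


push(23) -> [23]
push(4) -> [23, 4]
push(35) -> [23, 4, 35]
pop()->35, [23, 4]
push(24) -> [23, 4, 24]
push(39) -> [23, 4, 24, 39]
push(40) -> [23, 4, 24, 39, 40]
push(45) -> [23, 4, 24, 39, 40, 45]
pop()->45, [23, 4, 24, 39, 40]
push(49) -> [23, 4, 24, 39, 40, 49]

Final stack: [23, 4, 24, 39, 40, 49]


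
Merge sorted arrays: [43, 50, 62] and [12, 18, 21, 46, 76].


Take 12 from B
Take 18 from B
Take 21 from B
Take 43 from A
Take 46 from B
Take 50 from A
Take 62 from A

Merged: [12, 18, 21, 43, 46, 50, 62, 76]


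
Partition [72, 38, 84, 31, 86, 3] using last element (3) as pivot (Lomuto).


Pivot: 3
Place pivot at 0: [3, 38, 84, 31, 86, 72]

Partitioned: [3, 38, 84, 31, 86, 72]


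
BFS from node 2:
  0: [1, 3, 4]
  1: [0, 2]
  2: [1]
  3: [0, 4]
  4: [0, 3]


Visit 2, enqueue [1]
Visit 1, enqueue [0]
Visit 0, enqueue [3, 4]
Visit 3, enqueue []
Visit 4, enqueue []

BFS order: [2, 1, 0, 3, 4]


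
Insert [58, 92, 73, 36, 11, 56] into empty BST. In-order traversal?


Insert 58: root
Insert 92: R from 58
Insert 73: R from 58 -> L from 92
Insert 36: L from 58
Insert 11: L from 58 -> L from 36
Insert 56: L from 58 -> R from 36

In-order: [11, 36, 56, 58, 73, 92]


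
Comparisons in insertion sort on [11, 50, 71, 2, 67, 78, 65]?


Algorithm: insertion sort
Input: [11, 50, 71, 2, 67, 78, 65]
Sorted: [2, 11, 50, 65, 67, 71, 78]

12


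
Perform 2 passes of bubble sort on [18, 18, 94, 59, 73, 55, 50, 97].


Initial: [18, 18, 94, 59, 73, 55, 50, 97]
Pass 1: [18, 18, 59, 73, 55, 50, 94, 97] (4 swaps)
Pass 2: [18, 18, 59, 55, 50, 73, 94, 97] (2 swaps)

After 2 passes: [18, 18, 59, 55, 50, 73, 94, 97]


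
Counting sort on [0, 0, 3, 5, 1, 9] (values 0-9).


Input: [0, 0, 3, 5, 1, 9]
Counts: [2, 1, 0, 1, 0, 1, 0, 0, 0, 1]

Sorted: [0, 0, 1, 3, 5, 9]


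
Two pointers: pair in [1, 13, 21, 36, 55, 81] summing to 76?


lo=0(1)+hi=5(81)=82
lo=0(1)+hi=4(55)=56
lo=1(13)+hi=4(55)=68
lo=2(21)+hi=4(55)=76

Yes: 21+55=76


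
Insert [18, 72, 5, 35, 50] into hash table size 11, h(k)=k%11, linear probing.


Insert 18: h=7 -> slot 7
Insert 72: h=6 -> slot 6
Insert 5: h=5 -> slot 5
Insert 35: h=2 -> slot 2
Insert 50: h=6, 2 probes -> slot 8

Table: [None, None, 35, None, None, 5, 72, 18, 50, None, None]


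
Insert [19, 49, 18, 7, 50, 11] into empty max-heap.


Insert 19: [19]
Insert 49: [49, 19]
Insert 18: [49, 19, 18]
Insert 7: [49, 19, 18, 7]
Insert 50: [50, 49, 18, 7, 19]
Insert 11: [50, 49, 18, 7, 19, 11]

Final heap: [50, 49, 18, 7, 19, 11]


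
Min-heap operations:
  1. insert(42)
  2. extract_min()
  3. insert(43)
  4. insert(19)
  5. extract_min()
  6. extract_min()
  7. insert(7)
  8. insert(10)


insert(42) -> [42]
extract_min()->42, []
insert(43) -> [43]
insert(19) -> [19, 43]
extract_min()->19, [43]
extract_min()->43, []
insert(7) -> [7]
insert(10) -> [7, 10]

Final heap: [7, 10]


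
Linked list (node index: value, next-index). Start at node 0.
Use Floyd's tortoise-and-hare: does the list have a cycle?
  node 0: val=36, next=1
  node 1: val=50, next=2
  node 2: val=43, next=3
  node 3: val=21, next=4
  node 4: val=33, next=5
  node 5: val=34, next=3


Floyd's tortoise (slow, +1) and hare (fast, +2):
  init: slow=0, fast=0
  step 1: slow=1, fast=2
  step 2: slow=2, fast=4
  step 3: slow=3, fast=3
  slow == fast at node 3: cycle detected

Cycle: yes


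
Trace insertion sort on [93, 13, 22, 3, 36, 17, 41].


Initial: [93, 13, 22, 3, 36, 17, 41]
Insert 13: [13, 93, 22, 3, 36, 17, 41]
Insert 22: [13, 22, 93, 3, 36, 17, 41]
Insert 3: [3, 13, 22, 93, 36, 17, 41]
Insert 36: [3, 13, 22, 36, 93, 17, 41]
Insert 17: [3, 13, 17, 22, 36, 93, 41]
Insert 41: [3, 13, 17, 22, 36, 41, 93]

Sorted: [3, 13, 17, 22, 36, 41, 93]


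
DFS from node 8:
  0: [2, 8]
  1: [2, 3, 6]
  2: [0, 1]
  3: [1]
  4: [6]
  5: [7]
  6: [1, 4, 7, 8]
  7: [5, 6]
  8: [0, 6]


Visit 8, push [6, 0]
Visit 0, push [2]
Visit 2, push [1]
Visit 1, push [6, 3]
Visit 3, push []
Visit 6, push [7, 4]
Visit 4, push []
Visit 7, push [5]
Visit 5, push []

DFS order: [8, 0, 2, 1, 3, 6, 4, 7, 5]


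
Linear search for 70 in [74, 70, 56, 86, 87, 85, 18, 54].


i=0: 74!=70
i=1: 70==70 found!

Found at 1, 2 comps


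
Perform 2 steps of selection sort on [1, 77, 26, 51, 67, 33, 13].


Initial: [1, 77, 26, 51, 67, 33, 13]
Step 1: min=1 at 0
  Swap: [1, 77, 26, 51, 67, 33, 13]
Step 2: min=13 at 6
  Swap: [1, 13, 26, 51, 67, 33, 77]

After 2 steps: [1, 13, 26, 51, 67, 33, 77]


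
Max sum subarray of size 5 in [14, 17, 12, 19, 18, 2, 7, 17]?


[0:5]: 80
[1:6]: 68
[2:7]: 58
[3:8]: 63

Max: 80 at [0:5]


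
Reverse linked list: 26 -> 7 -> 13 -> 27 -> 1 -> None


Step 1: curr=26, set curr.next=prev(None) | reversed so far: 26
Step 2: curr=7, set curr.next=prev(26) | reversed so far: 7 -> 26
Step 3: curr=13, set curr.next=prev(7) | reversed so far: 13 -> 7 -> 26
Step 4: curr=27, set curr.next=prev(13) | reversed so far: 27 -> 13 -> 7 -> 26
Step 5: curr=1, set curr.next=prev(27) | reversed so far: 1 -> 27 -> 13 -> 7 -> 26

1 -> 27 -> 13 -> 7 -> 26 -> None


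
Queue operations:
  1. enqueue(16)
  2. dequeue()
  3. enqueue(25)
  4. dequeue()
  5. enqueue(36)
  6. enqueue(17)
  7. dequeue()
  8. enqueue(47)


enqueue(16) -> [16]
dequeue()->16, []
enqueue(25) -> [25]
dequeue()->25, []
enqueue(36) -> [36]
enqueue(17) -> [36, 17]
dequeue()->36, [17]
enqueue(47) -> [17, 47]

Final queue: [17, 47]
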